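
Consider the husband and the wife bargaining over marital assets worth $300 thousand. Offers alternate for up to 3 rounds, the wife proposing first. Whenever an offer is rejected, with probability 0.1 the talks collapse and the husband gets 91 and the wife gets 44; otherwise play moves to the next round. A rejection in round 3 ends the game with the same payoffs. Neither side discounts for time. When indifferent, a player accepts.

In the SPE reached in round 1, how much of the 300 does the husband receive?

105.85

By backward induction:
Round 3 (the wife proposes): the husband gets 91 if talks fail, so the wife offers 91 and keeps 209.
Round 2 (the husband proposes): rejecting gives the wife an expected 0.9 × 209 + 0.1 × 44 = 192.5. The husband offers 192.5 and keeps 300 − 192.5 = 107.5.
Round 1 (the wife proposes): rejecting gives the husband an expected 0.9 × 107.5 + 0.1 × 91 = 105.85, so the wife offers 105.85, keeping 194.15.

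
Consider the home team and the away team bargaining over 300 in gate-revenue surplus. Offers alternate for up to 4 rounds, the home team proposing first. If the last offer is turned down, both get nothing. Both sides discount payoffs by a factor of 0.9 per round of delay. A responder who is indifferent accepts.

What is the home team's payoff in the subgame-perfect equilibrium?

54.3

Solve by backward induction from round 4.
Round 4 (the away team proposes): the home team will accept anything ≥ 0, so the away team offers 0 and keeps 300.
Round 3 (the home team proposes): the away team can get 300 next round, worth 0.9 × 300 = 270 now; the home team offers that and keeps 30.
Round 2 (the away team proposes): the home team can get 30 next round, worth 0.9 × 30 = 27 now. The away team offers 27 and keeps 300 − 27 = 273.
Round 1 (the home team proposes): the away team can get 273 next round, worth 0.9 × 273 = 245.7 now, so the home team offers 245.7, keeping 54.3.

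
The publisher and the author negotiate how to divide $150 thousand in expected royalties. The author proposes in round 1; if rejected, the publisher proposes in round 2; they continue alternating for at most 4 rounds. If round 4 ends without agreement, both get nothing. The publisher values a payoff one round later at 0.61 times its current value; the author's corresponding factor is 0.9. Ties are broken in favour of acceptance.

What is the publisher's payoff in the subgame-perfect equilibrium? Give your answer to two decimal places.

59.38

Round 4 (the publisher proposes): rejection yields 0 for the author; the publisher offers 0 and keeps 150.
Round 3 (the author proposes): the publisher can get 150 next round, worth 0.61 × 150 = 91.5 now; the author offers that and keeps 58.5.
Round 2 (the publisher proposes): the author can get 58.5 next round, worth 0.9 × 58.5 = 52.65 now, so the publisher offers 52.65, keeping 97.35.
Round 1 (the author proposes): the publisher can get 97.35 next round, worth 0.61 × 97.35 = 59.3835 now; the author offers that and keeps 90.6165.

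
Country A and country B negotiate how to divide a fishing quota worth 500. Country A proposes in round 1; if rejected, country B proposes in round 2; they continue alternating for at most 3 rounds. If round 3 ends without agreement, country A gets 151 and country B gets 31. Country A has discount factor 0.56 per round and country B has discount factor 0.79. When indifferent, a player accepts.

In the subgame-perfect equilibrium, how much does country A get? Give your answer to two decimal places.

312.49

Solve by backward induction from round 3.
Round 3 (country A proposes): country B gets 31 if talks fail, so country A offers 31 and keeps 469.
Round 2 (country B proposes): country A can get 469 next round, worth 0.56 × 469 = 262.64 now. Country B offers 262.64 and keeps 500 − 262.64 = 237.36.
Round 1 (country A proposes): country B can get 237.36 next round, worth 0.79 × 237.36 = 187.5144 now, so country A offers 187.5144, keeping 312.4856.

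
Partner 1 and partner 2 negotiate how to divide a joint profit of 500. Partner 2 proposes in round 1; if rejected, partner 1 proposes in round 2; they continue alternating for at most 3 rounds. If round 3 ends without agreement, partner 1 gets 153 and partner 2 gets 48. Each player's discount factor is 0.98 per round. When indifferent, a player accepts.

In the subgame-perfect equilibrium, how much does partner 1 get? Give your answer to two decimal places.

156.74

Round 3 (partner 2 proposes): partner 1 gets 153 if talks fail, so partner 2 offers 153 and keeps 347.
Round 2 (partner 1 proposes): partner 2 can get 347 next round, worth 0.98 × 347 = 340.06 now. Partner 1 offers 340.06 and keeps 500 − 340.06 = 159.94.
Round 1 (partner 2 proposes): partner 1 can get 159.94 next round, worth 0.98 × 159.94 = 156.7412 now. Partner 2 offers 156.7412 and keeps 500 − 156.7412 = 343.2588.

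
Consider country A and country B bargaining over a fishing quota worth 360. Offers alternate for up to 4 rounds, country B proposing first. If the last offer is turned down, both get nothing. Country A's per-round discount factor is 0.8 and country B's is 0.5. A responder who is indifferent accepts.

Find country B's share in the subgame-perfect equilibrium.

100.8

Work backward from the last round.
Round 4 (country A proposes): rejection yields 0 for country B; country A offers 0 and keeps 360.
Round 3 (country B proposes): country A can get 360 next round, worth 0.8 × 360 = 288 now, so country B offers 288, keeping 72.
Round 2 (country A proposes): country B can get 72 next round, worth 0.5 × 72 = 36 now. Country A offers 36 and keeps 360 − 36 = 324.
Round 1 (country B proposes): country A can get 324 next round, worth 0.8 × 324 = 259.2 now. Country B offers 259.2 and keeps 360 − 259.2 = 100.8.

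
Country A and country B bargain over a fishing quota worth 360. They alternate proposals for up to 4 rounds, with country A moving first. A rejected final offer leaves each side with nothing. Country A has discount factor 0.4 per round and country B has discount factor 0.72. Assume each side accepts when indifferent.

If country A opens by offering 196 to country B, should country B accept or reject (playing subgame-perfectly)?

Reject

Round 4 (country B proposes): country A will accept anything ≥ 0, so country B offers 0 and keeps 360.
Round 3 (country A proposes): country B can get 360 next round, worth 0.72 × 360 = 259.2 now. Country A offers 259.2 and keeps 360 − 259.2 = 100.8.
Round 2 (country B proposes): country A can get 100.8 next round, worth 0.4 × 100.8 = 40.32 now; country B offers that and keeps 319.68.
So by rejecting in round 1, country B gets 319.68 next round, worth 0.72 × 319.68 = 230.1696 now.
Offer 196 < 230.1696, so country B rejects.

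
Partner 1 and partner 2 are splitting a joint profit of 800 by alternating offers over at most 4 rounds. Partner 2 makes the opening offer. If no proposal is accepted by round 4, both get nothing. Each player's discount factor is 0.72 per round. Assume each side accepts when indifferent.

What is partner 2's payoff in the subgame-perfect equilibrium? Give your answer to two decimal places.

Round 4 (partner 1 proposes): partner 2 will accept anything ≥ 0, so partner 1 offers 0 and keeps 800.
Round 3 (partner 2 proposes): partner 1 can get 800 next round, worth 0.72 × 800 = 576 now, so partner 2 offers 576, keeping 224.
Round 2 (partner 1 proposes): partner 2 can get 224 next round, worth 0.72 × 224 = 161.28 now, so partner 1 offers 161.28, keeping 638.72.
Round 1 (partner 2 proposes): partner 1 can get 638.72 next round, worth 0.72 × 638.72 = 459.8784 now. Partner 2 offers 459.8784 and keeps 800 − 459.8784 = 340.1216.

340.12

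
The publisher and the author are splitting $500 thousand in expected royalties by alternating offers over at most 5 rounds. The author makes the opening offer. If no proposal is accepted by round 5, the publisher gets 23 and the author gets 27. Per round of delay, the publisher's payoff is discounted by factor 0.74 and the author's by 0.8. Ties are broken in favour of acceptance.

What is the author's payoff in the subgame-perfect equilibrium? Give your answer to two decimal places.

Round 5 (the author proposes): the publisher gets 23 if talks fail, so the author offers 23 and keeps 477.
Round 4 (the publisher proposes): the author can get 477 next round, worth 0.8 × 477 = 381.6 now. The publisher offers 381.6 and keeps 500 − 381.6 = 118.4.
Round 3 (the author proposes): the publisher can get 118.4 next round, worth 0.74 × 118.4 = 87.616 now, so the author offers 87.616, keeping 412.384.
Round 2 (the publisher proposes): the author can get 412.384 next round, worth 0.8 × 412.384 = 329.9072 now; the publisher offers that and keeps 170.0928.
Round 1 (the author proposes): the publisher can get 170.0928 next round, worth 0.74 × 170.0928 = 125.868672 now, so the author offers 125.868672, keeping 374.131328.

374.13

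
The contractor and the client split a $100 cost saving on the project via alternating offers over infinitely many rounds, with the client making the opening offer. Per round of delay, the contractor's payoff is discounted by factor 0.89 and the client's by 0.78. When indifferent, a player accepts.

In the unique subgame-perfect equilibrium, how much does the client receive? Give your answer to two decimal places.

35.97

In a stationary SPE each proposer offers the other exactly their discounted continuation value.
If the client keeps x when proposing and the contractor keeps y when proposing, then x = 100 − 0.89y and y = 100 − 0.78x.
Solving: x = 100(1 − 0.89) / (1 − 0.78·0.89) = 11 / 0.3058 ≈ 35.9712.
The contractor gets 100 − 35.9712 ≈ 64.0288.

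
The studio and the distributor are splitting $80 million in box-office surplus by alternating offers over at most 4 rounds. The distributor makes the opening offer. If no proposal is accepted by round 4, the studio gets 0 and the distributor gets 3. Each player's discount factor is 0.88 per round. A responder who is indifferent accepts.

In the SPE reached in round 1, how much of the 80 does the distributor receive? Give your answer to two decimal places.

19.08

Work backward from the last round.
Round 4 (the studio proposes): the distributor gets 3 if talks fail, so the studio offers 3 and keeps 77.
Round 3 (the distributor proposes): the studio can get 77 next round, worth 0.88 × 77 = 67.76 now, so the distributor offers 67.76, keeping 12.24.
Round 2 (the studio proposes): the distributor can get 12.24 next round, worth 0.88 × 12.24 = 10.7712 now, so the studio offers 10.7712, keeping 69.2288.
Round 1 (the distributor proposes): the studio can get 69.2288 next round, worth 0.88 × 69.2288 = 60.921344 now. The distributor offers 60.921344 and keeps 80 − 60.921344 = 19.078656.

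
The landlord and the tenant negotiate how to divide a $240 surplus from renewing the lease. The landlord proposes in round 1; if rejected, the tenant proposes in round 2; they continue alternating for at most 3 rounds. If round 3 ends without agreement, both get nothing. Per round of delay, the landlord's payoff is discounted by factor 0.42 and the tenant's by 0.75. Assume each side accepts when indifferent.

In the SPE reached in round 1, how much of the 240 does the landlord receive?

Round 3 (the landlord proposes): rejection yields 0 for the tenant; the landlord offers 0 and keeps 240.
Round 2 (the tenant proposes): the landlord can get 240 next round, worth 0.42 × 240 = 100.8 now; the tenant offers that and keeps 139.2.
Round 1 (the landlord proposes): the tenant can get 139.2 next round, worth 0.75 × 139.2 = 104.4 now; the landlord offers that and keeps 135.6.

135.6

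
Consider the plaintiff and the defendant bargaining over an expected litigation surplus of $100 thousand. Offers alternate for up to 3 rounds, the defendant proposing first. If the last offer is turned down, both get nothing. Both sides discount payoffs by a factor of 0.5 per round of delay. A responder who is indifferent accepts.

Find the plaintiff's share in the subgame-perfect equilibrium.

25

Round 3 (the defendant proposes): the plaintiff will accept anything ≥ 0, so the defendant offers 0 and keeps 100.
Round 2 (the plaintiff proposes): the defendant can get 100 next round, worth 0.5 × 100 = 50 now; the plaintiff offers that and keeps 50.
Round 1 (the defendant proposes): the plaintiff can get 50 next round, worth 0.5 × 50 = 25 now; the defendant offers that and keeps 75.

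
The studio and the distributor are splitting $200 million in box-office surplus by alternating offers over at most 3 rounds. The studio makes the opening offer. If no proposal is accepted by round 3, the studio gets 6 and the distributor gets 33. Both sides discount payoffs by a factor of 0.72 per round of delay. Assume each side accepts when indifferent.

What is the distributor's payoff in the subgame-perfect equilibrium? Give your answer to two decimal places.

57.43

Round 3 (the studio proposes): the distributor gets 33 if talks fail, so the studio offers 33 and keeps 167.
Round 2 (the distributor proposes): the studio can get 167 next round, worth 0.72 × 167 = 120.24 now. The distributor offers 120.24 and keeps 200 − 120.24 = 79.76.
Round 1 (the studio proposes): the distributor can get 79.76 next round, worth 0.72 × 79.76 = 57.4272 now; the studio offers that and keeps 142.5728.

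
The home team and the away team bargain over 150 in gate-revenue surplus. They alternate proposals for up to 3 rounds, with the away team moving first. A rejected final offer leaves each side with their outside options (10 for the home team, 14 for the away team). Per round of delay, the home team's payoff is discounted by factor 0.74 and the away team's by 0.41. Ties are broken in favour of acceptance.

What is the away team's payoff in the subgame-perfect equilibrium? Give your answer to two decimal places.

Work backward from the last round.
Round 3 (the away team proposes): the home team gets 10 if talks fail, so the away team offers 10 and keeps 140.
Round 2 (the home team proposes): the away team can get 140 next round, worth 0.41 × 140 = 57.4 now; the home team offers that and keeps 92.6.
Round 1 (the away team proposes): the home team can get 92.6 next round, worth 0.74 × 92.6 = 68.524 now. The away team offers 68.524 and keeps 150 − 68.524 = 81.476.

81.48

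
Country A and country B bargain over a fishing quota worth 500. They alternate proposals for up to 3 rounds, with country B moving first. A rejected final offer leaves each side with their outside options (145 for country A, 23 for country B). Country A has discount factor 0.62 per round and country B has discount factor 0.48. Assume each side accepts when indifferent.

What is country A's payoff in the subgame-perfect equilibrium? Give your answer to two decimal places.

Round 3 (country B proposes): country A gets 145 if talks fail, so country B offers 145 and keeps 355.
Round 2 (country A proposes): country B can get 355 next round, worth 0.48 × 355 = 170.4 now. Country A offers 170.4 and keeps 500 − 170.4 = 329.6.
Round 1 (country B proposes): country A can get 329.6 next round, worth 0.62 × 329.6 = 204.352 now, so country B offers 204.352, keeping 295.648.

204.35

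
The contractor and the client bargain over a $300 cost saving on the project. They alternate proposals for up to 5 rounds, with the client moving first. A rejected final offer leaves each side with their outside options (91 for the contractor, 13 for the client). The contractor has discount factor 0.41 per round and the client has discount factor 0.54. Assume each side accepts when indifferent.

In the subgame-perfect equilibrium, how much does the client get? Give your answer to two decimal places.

226.43

Round 5 (the client proposes): the contractor gets 91 if talks fail, so the client offers 91 and keeps 209.
Round 4 (the contractor proposes): the client can get 209 next round, worth 0.54 × 209 = 112.86 now, so the contractor offers 112.86, keeping 187.14.
Round 3 (the client proposes): the contractor can get 187.14 next round, worth 0.41 × 187.14 = 76.7274 now. The client offers 76.7274 and keeps 300 − 76.7274 = 223.2726.
Round 2 (the contractor proposes): the client can get 223.2726 next round, worth 0.54 × 223.2726 = 120.567204 now. The contractor offers 120.567204 and keeps 300 − 120.567204 = 179.432796.
Round 1 (the client proposes): the contractor can get 179.432796 next round, worth 0.41 × 179.432796 = 73.56744636 now; the client offers that and keeps 226.43255364.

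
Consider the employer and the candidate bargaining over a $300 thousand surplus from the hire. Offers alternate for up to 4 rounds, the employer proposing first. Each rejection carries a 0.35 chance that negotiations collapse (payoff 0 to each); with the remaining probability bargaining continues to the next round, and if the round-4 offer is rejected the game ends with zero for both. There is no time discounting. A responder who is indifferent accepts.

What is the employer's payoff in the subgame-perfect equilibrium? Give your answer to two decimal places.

Round 4 (the candidate proposes): rejection yields 0 for the employer; the candidate offers 0 and keeps 300.
Round 3 (the employer proposes): rejecting gives the candidate an expected 0.65 × 300 = 195. The employer offers 195 and keeps 300 − 195 = 105.
Round 2 (the candidate proposes): rejecting gives the employer an expected 0.65 × 105 = 68.25. The candidate offers 68.25 and keeps 300 − 68.25 = 231.75.
Round 1 (the employer proposes): rejecting gives the candidate an expected 0.65 × 231.75 = 150.6375. The employer offers 150.6375 and keeps 300 − 150.6375 = 149.3625.

149.36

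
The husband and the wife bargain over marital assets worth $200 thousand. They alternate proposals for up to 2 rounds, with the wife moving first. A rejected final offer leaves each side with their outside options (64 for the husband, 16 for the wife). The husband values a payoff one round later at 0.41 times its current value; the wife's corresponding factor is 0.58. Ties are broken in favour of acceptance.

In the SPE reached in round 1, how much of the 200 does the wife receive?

By backward induction:
Round 2 (the husband proposes): the wife gets 16 if talks fail, so the husband offers 16 and keeps 184.
Round 1 (the wife proposes): the husband can get 184 next round, worth 0.41 × 184 = 75.44 now. The wife offers 75.44 and keeps 200 − 75.44 = 124.56.

124.56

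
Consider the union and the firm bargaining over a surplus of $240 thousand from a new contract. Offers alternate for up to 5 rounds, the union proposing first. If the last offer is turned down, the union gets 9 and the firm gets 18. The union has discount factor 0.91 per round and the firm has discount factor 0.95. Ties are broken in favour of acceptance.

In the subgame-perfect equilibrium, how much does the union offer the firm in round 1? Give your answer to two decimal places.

51.71

Round 5 (the union proposes): the firm gets 18 if talks fail, so the union offers 18 and keeps 222.
Round 4 (the firm proposes): the union can get 222 next round, worth 0.91 × 222 = 202.02 now; the firm offers that and keeps 37.98.
Round 3 (the union proposes): the firm can get 37.98 next round, worth 0.95 × 37.98 = 36.081 now; the union offers that and keeps 203.919.
Round 2 (the firm proposes): the union can get 203.919 next round, worth 0.91 × 203.919 = 185.56629 now; the firm offers that and keeps 54.43371.
Round 1 (the union proposes): the firm can get 54.43371 next round, worth 0.95 × 54.43371 = 51.7120245 now, so the union offers 51.7120245, keeping 188.2879755.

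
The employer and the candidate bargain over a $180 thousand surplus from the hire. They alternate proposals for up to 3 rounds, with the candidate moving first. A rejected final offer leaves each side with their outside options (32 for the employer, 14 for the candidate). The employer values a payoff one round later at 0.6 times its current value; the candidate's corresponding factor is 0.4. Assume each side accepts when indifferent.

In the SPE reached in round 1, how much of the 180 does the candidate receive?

107.52

Round 3 (the candidate proposes): the employer gets 32 if talks fail, so the candidate offers 32 and keeps 148.
Round 2 (the employer proposes): the candidate can get 148 next round, worth 0.4 × 148 = 59.2 now, so the employer offers 59.2, keeping 120.8.
Round 1 (the candidate proposes): the employer can get 120.8 next round, worth 0.6 × 120.8 = 72.48 now; the candidate offers that and keeps 107.52.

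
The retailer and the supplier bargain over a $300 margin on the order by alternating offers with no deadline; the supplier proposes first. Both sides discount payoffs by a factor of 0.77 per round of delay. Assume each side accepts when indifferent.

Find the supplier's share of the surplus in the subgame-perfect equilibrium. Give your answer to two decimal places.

Let x be the supplier's share when the supplier proposes and y be the retailer's share when the retailer proposes.
The retailer accepts iff offered ≥ 0.77·y, so x = 300 − 0.77y. Symmetrically y = 300 − 0.77x.
Substituting: x = 300 − 0.77(300 − 0.77x), giving x(1 − 0.77·0.77) = 300(1 − 0.77).
So x = 300 × 0.23 / 0.4071 ≈ 169.4915, and the retailer receives 300 − x ≈ 130.5085.

169.49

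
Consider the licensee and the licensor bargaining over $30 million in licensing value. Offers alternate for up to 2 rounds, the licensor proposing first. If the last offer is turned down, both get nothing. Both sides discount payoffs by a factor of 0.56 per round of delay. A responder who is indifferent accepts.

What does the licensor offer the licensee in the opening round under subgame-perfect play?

Round 2 (the licensee proposes): the licensor will accept anything ≥ 0, so the licensee offers 0 and keeps 30.
Round 1 (the licensor proposes): the licensee can get 30 next round, worth 0.56 × 30 = 16.8 now, so the licensor offers 16.8, keeping 13.2.

16.8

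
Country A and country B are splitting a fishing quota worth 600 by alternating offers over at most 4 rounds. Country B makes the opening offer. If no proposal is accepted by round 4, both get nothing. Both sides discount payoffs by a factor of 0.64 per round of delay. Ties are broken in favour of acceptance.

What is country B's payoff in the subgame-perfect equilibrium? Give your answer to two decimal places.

Round 4 (country A proposes): country B will accept anything ≥ 0, so country A offers 0 and keeps 600.
Round 3 (country B proposes): country A can get 600 next round, worth 0.64 × 600 = 384 now. Country B offers 384 and keeps 600 − 384 = 216.
Round 2 (country A proposes): country B can get 216 next round, worth 0.64 × 216 = 138.24 now; country A offers that and keeps 461.76.
Round 1 (country B proposes): country A can get 461.76 next round, worth 0.64 × 461.76 = 295.5264 now. Country B offers 295.5264 and keeps 600 − 295.5264 = 304.4736.

304.47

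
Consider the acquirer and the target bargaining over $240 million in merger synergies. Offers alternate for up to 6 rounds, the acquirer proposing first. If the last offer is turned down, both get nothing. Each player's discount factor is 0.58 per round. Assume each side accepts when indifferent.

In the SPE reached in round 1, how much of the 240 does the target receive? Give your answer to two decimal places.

Round 6 (the target proposes): rejection yields 0 for the acquirer; the target offers 0 and keeps 240.
Round 5 (the acquirer proposes): the target can get 240 next round, worth 0.58 × 240 = 139.2 now; the acquirer offers that and keeps 100.8.
Round 4 (the target proposes): the acquirer can get 100.8 next round, worth 0.58 × 100.8 = 58.464 now; the target offers that and keeps 181.536.
Round 3 (the acquirer proposes): the target can get 181.536 next round, worth 0.58 × 181.536 = 105.29088 now; the acquirer offers that and keeps 134.70912.
Round 2 (the target proposes): the acquirer can get 134.70912 next round, worth 0.58 × 134.70912 = 78.1312896 now; the target offers that and keeps 161.8687104.
Round 1 (the acquirer proposes): the target can get 161.8687104 next round, worth 0.58 × 161.8687104 = 93.883852032 now; the acquirer offers that and keeps 146.116147968.

93.88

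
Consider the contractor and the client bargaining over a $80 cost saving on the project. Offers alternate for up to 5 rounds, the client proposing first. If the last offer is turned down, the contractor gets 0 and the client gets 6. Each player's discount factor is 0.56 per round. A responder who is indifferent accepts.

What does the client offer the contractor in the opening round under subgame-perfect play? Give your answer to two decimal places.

25.89

Solve by backward induction from round 5.
Round 5 (the client proposes): rejection yields 0 for the contractor; the client offers 0 and keeps 80.
Round 4 (the contractor proposes): the client can get 80 next round, worth 0.56 × 80 = 44.8 now, so the contractor offers 44.8, keeping 35.2.
Round 3 (the client proposes): the contractor can get 35.2 next round, worth 0.56 × 35.2 = 19.712 now. The client offers 19.712 and keeps 80 − 19.712 = 60.288.
Round 2 (the contractor proposes): the client can get 60.288 next round, worth 0.56 × 60.288 = 33.76128 now. The contractor offers 33.76128 and keeps 80 − 33.76128 = 46.23872.
Round 1 (the client proposes): the contractor can get 46.23872 next round, worth 0.56 × 46.23872 = 25.8936832 now; the client offers that and keeps 54.1063168.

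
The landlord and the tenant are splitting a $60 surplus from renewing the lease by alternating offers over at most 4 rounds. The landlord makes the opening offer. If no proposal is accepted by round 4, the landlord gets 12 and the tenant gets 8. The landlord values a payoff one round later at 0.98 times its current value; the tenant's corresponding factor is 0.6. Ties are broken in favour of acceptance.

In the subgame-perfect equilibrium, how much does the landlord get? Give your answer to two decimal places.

42.35

Round 4 (the tenant proposes): the landlord gets 12 if talks fail, so the tenant offers 12 and keeps 48.
Round 3 (the landlord proposes): the tenant can get 48 next round, worth 0.6 × 48 = 28.8 now; the landlord offers that and keeps 31.2.
Round 2 (the tenant proposes): the landlord can get 31.2 next round, worth 0.98 × 31.2 = 30.576 now, so the tenant offers 30.576, keeping 29.424.
Round 1 (the landlord proposes): the tenant can get 29.424 next round, worth 0.6 × 29.424 = 17.6544 now; the landlord offers that and keeps 42.3456.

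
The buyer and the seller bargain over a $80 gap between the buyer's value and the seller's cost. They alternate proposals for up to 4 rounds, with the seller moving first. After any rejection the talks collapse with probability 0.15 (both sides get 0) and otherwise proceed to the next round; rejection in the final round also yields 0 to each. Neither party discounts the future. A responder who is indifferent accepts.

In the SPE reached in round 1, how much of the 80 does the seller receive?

20.67

By backward induction:
Round 4 (the buyer proposes): rejection yields 0 for the seller; the buyer offers 0 and keeps 80.
Round 3 (the seller proposes): rejecting gives the buyer an expected 0.85 × 80 = 68; the seller offers that and keeps 12.
Round 2 (the buyer proposes): rejecting gives the seller an expected 0.85 × 12 = 10.2, so the buyer offers 10.2, keeping 69.8.
Round 1 (the seller proposes): rejecting gives the buyer an expected 0.85 × 69.8 = 59.33. The seller offers 59.33 and keeps 80 − 59.33 = 20.67.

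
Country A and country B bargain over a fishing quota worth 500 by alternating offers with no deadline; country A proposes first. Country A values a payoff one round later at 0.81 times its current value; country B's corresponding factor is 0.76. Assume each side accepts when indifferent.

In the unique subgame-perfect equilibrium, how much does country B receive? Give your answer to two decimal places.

In a stationary SPE each proposer offers the other exactly their discounted continuation value.
If country A keeps x when proposing and country B keeps y when proposing, then x = 500 − 0.76y and y = 500 − 0.81x.
Solving: x = 500(1 − 0.76) / (1 − 0.81·0.76) = 120 / 0.3844 ≈ 312.1748.
Country B gets 500 − 312.1748 ≈ 187.8252.

187.83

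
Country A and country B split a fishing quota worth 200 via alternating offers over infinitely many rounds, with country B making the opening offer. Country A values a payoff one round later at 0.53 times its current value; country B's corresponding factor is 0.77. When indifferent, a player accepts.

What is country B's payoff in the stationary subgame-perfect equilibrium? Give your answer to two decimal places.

In a stationary SPE each proposer offers the other exactly their discounted continuation value.
If country B keeps x when proposing and country A keeps y when proposing, then x = 200 − 0.53y and y = 200 − 0.77x.
Solving: x = 200(1 − 0.53) / (1 − 0.77·0.53) = 94 / 0.5919 ≈ 158.8106.
Country A gets 200 − 158.8106 ≈ 41.1894.

158.81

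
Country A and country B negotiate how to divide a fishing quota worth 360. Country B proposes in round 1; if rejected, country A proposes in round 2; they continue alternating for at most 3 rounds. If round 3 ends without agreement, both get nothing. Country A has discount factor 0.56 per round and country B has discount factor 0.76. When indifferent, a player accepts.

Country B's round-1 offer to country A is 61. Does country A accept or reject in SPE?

Accept

Round 3 (country B proposes): rejection yields 0 for country A; country B offers 0 and keeps 360.
Round 2 (country A proposes): country B can get 360 next round, worth 0.76 × 360 = 273.6 now. Country A offers 273.6 and keeps 360 − 273.6 = 86.4.
So by rejecting in round 1, country A gets 86.4 next round, worth 0.56 × 86.4 = 48.384 now.
Offer 61 ≥ 48.384, so country A accepts.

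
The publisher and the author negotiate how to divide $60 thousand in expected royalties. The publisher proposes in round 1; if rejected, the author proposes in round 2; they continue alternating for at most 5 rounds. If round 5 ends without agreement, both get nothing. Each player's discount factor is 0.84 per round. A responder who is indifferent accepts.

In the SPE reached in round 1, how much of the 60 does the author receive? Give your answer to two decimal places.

13.75

Round 5 (the publisher proposes): the author will accept anything ≥ 0, so the publisher offers 0 and keeps 60.
Round 4 (the author proposes): the publisher can get 60 next round, worth 0.84 × 60 = 50.4 now, so the author offers 50.4, keeping 9.6.
Round 3 (the publisher proposes): the author can get 9.6 next round, worth 0.84 × 9.6 = 8.064 now; the publisher offers that and keeps 51.936.
Round 2 (the author proposes): the publisher can get 51.936 next round, worth 0.84 × 51.936 = 43.62624 now, so the author offers 43.62624, keeping 16.37376.
Round 1 (the publisher proposes): the author can get 16.37376 next round, worth 0.84 × 16.37376 = 13.7539584 now. The publisher offers 13.7539584 and keeps 60 − 13.7539584 = 46.2460416.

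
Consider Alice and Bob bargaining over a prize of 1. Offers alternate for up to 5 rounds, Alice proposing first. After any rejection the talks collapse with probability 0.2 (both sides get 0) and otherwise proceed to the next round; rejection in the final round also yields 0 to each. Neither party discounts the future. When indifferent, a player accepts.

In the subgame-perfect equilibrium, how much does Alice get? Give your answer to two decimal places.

0.74

Round 5 (Alice proposes): Bob will accept anything ≥ 0, so Alice offers 0 and keeps 1.
Round 4 (Bob proposes): rejecting gives Alice an expected 0.8 × 1 = 0.8; Bob offers that and keeps 0.2.
Round 3 (Alice proposes): rejecting gives Bob an expected 0.8 × 0.2 = 0.16. Alice offers 0.16 and keeps 1 − 0.16 = 0.84.
Round 2 (Bob proposes): rejecting gives Alice an expected 0.8 × 0.84 = 0.672. Bob offers 0.672 and keeps 1 − 0.672 = 0.328.
Round 1 (Alice proposes): rejecting gives Bob an expected 0.8 × 0.328 = 0.2624; Alice offers that and keeps 0.7376.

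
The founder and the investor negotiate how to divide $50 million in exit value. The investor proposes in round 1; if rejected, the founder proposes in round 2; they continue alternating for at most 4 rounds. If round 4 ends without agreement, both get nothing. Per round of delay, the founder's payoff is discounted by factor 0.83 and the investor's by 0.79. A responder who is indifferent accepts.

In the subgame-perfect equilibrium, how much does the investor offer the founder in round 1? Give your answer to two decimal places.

Round 4 (the founder proposes): rejection yields 0 for the investor; the founder offers 0 and keeps 50.
Round 3 (the investor proposes): the founder can get 50 next round, worth 0.83 × 50 = 41.5 now. The investor offers 41.5 and keeps 50 − 41.5 = 8.5.
Round 2 (the founder proposes): the investor can get 8.5 next round, worth 0.79 × 8.5 = 6.715 now. The founder offers 6.715 and keeps 50 − 6.715 = 43.285.
Round 1 (the investor proposes): the founder can get 43.285 next round, worth 0.83 × 43.285 = 35.92655 now, so the investor offers 35.92655, keeping 14.07345.

35.93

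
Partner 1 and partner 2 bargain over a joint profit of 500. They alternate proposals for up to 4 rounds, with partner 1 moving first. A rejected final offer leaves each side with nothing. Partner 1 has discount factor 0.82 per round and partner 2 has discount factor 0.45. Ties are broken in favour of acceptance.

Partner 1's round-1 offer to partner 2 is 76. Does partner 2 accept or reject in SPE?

Reject

Round 4 (partner 2 proposes): rejection yields 0 for partner 1; partner 2 offers 0 and keeps 500.
Round 3 (partner 1 proposes): partner 2 can get 500 next round, worth 0.45 × 500 = 225 now, so partner 1 offers 225, keeping 275.
Round 2 (partner 2 proposes): partner 1 can get 275 next round, worth 0.82 × 275 = 225.5 now, so partner 2 offers 225.5, keeping 274.5.
So by rejecting in round 1, partner 2 gets 274.5 next round, worth 0.45 × 274.5 = 123.525 now.
Offer 76 < 123.525, so partner 2 rejects.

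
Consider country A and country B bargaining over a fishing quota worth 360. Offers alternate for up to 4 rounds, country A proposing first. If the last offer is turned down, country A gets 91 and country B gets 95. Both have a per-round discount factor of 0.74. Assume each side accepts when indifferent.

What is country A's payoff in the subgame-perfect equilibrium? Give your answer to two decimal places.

181.73

Round 4 (country B proposes): country A gets 91 if talks fail, so country B offers 91 and keeps 269.
Round 3 (country A proposes): country B can get 269 next round, worth 0.74 × 269 = 199.06 now. Country A offers 199.06 and keeps 360 − 199.06 = 160.94.
Round 2 (country B proposes): country A can get 160.94 next round, worth 0.74 × 160.94 = 119.0956 now. Country B offers 119.0956 and keeps 360 − 119.0956 = 240.9044.
Round 1 (country A proposes): country B can get 240.9044 next round, worth 0.74 × 240.9044 = 178.269256 now. Country A offers 178.269256 and keeps 360 − 178.269256 = 181.730744.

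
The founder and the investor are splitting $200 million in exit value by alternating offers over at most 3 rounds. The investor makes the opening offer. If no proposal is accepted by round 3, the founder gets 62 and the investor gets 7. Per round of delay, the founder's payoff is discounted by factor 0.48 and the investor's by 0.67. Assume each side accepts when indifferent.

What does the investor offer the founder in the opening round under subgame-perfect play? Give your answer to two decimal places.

51.62

Round 3 (the investor proposes): the founder gets 62 if talks fail, so the investor offers 62 and keeps 138.
Round 2 (the founder proposes): the investor can get 138 next round, worth 0.67 × 138 = 92.46 now. The founder offers 92.46 and keeps 200 − 92.46 = 107.54.
Round 1 (the investor proposes): the founder can get 107.54 next round, worth 0.48 × 107.54 = 51.6192 now; the investor offers that and keeps 148.3808.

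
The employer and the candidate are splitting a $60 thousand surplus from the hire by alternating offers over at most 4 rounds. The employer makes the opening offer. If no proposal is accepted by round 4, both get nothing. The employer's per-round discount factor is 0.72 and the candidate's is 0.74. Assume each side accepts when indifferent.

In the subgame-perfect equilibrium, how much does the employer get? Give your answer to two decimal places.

23.91

Round 4 (the candidate proposes): the employer will accept anything ≥ 0, so the candidate offers 0 and keeps 60.
Round 3 (the employer proposes): the candidate can get 60 next round, worth 0.74 × 60 = 44.4 now, so the employer offers 44.4, keeping 15.6.
Round 2 (the candidate proposes): the employer can get 15.6 next round, worth 0.72 × 15.6 = 11.232 now. The candidate offers 11.232 and keeps 60 − 11.232 = 48.768.
Round 1 (the employer proposes): the candidate can get 48.768 next round, worth 0.74 × 48.768 = 36.08832 now; the employer offers that and keeps 23.91168.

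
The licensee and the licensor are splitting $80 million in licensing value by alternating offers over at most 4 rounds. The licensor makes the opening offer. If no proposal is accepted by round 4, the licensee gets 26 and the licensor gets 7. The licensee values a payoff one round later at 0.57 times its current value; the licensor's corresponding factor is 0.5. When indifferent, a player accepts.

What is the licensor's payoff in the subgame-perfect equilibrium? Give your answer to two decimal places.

Round 4 (the licensee proposes): the licensor gets 7 if talks fail, so the licensee offers 7 and keeps 73.
Round 3 (the licensor proposes): the licensee can get 73 next round, worth 0.57 × 73 = 41.61 now; the licensor offers that and keeps 38.39.
Round 2 (the licensee proposes): the licensor can get 38.39 next round, worth 0.5 × 38.39 = 19.195 now. The licensee offers 19.195 and keeps 80 − 19.195 = 60.805.
Round 1 (the licensor proposes): the licensee can get 60.805 next round, worth 0.57 × 60.805 = 34.65885 now, so the licensor offers 34.65885, keeping 45.34115.

45.34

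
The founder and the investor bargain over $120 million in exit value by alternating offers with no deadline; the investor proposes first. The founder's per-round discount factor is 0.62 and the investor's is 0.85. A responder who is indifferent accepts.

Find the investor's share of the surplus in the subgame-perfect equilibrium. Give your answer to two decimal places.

In a stationary SPE each proposer offers the other exactly their discounted continuation value.
If the investor keeps x when proposing and the founder keeps y when proposing, then x = 120 − 0.62y and y = 120 − 0.85x.
Solving: x = 120(1 − 0.62) / (1 − 0.85·0.62) = 45.6 / 0.473 ≈ 96.4059.
The founder gets 120 − 96.4059 ≈ 23.5941.

96.41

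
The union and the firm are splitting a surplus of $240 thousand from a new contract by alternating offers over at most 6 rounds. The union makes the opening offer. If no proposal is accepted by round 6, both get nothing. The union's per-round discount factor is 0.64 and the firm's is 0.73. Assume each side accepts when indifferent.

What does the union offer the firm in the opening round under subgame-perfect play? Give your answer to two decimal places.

Round 6 (the firm proposes): the union will accept anything ≥ 0, so the firm offers 0 and keeps 240.
Round 5 (the union proposes): the firm can get 240 next round, worth 0.73 × 240 = 175.2 now, so the union offers 175.2, keeping 64.8.
Round 4 (the firm proposes): the union can get 64.8 next round, worth 0.64 × 64.8 = 41.472 now; the firm offers that and keeps 198.528.
Round 3 (the union proposes): the firm can get 198.528 next round, worth 0.73 × 198.528 = 144.92544 now. The union offers 144.92544 and keeps 240 − 144.92544 = 95.07456.
Round 2 (the firm proposes): the union can get 95.07456 next round, worth 0.64 × 95.07456 = 60.8477184 now, so the firm offers 60.8477184, keeping 179.1522816.
Round 1 (the union proposes): the firm can get 179.1522816 next round, worth 0.73 × 179.1522816 = 130.781165568 now. The union offers 130.781165568 and keeps 240 − 130.781165568 = 109.218834432.

130.78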